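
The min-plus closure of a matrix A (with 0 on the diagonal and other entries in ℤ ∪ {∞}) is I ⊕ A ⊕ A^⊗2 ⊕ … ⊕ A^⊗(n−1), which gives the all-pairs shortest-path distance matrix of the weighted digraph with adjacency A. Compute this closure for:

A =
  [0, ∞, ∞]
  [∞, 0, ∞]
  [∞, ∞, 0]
Closure =
  [0, ∞, ∞]
  [∞, 0, ∞]
  [∞, ∞, 0]

This is the Floyd-Warshall all-pairs shortest-path computation. For each intermediate vertex k = 0, 1, …, 2, update dist[i][j] ← min(dist[i][j], dist[i][k] + dist[k][j]). The final matrix gives, for each (i, j), the minimum total weight of any directed path from i to j (possibly empty when i = j).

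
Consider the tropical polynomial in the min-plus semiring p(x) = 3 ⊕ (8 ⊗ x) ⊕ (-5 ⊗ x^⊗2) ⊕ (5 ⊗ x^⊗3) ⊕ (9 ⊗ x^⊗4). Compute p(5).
p(5) = 3

A tropical monomial a ⊗ x^⊗i evaluates to a + i · x. Evaluating each term at x = 5:
  Term 0 contributes 3 + 0 · 5 = 3
  Term 1 contributes 8 + 1 · 5 = 13
  Term 2 contributes -5 + 2 · 5 = 5
  Term 3 contributes 5 + 3 · 5 = 20
  Term 4 contributes 9 + 4 · 5 = 29
p(5) = ⊕ of these = min[3, 13, 5, 20, 29] = 3.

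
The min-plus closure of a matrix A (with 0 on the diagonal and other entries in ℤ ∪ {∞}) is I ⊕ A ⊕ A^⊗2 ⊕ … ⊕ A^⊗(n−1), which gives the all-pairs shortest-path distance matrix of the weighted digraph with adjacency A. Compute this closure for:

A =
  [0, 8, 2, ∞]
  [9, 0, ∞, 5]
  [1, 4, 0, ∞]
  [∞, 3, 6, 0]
Closure =
  [0, 6, 2, 11]
  [9, 0, 11, 5]
  [1, 4, 0, 9]
  [7, 3, 6, 0]

This is the Floyd-Warshall all-pairs shortest-path computation. For each intermediate vertex k = 0, 1, …, 3, update dist[i][j] ← min(dist[i][j], dist[i][k] + dist[k][j]). The final matrix gives, for each (i, j), the minimum total weight of any directed path from i to j (possibly empty when i = j).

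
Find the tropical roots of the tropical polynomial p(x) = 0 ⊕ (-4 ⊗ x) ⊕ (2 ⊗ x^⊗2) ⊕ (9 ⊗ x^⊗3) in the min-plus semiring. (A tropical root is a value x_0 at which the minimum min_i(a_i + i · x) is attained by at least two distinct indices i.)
Roots: {-7, -6, 4}

Each tropical root is a break point of the lower envelope of the lines y = a_i + i · x (there are 4 lines, with slopes 0, 1, ..., 3). Only the lines that attain the minimum somewhere contribute to roots; other lines are dominated. Here the surviving (envelope) indices are i = 3, i = 2, i = 1, i = 0.
Intersections between consecutive envelope lines give the roots: for adjacent envelope indices i < j the intersection is x = (a_i − a_j) / (j − i). Reading off the sorted break points: {-7, -6, 4}.
Verification: at each break x_0, at least two indices attain the minimum of min_i(a_i + i · x_0).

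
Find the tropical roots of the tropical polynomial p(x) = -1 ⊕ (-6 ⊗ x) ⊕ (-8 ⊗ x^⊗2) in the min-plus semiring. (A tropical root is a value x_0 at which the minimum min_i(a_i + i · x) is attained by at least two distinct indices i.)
Roots: {2, 5}

Each tropical root is a break point of the lower envelope of the lines y = a_i + i · x (there are 3 lines, with slopes 0, 1, ..., 2). Only the lines that attain the minimum somewhere contribute to roots; other lines are dominated. Here the surviving (envelope) indices are i = 2, i = 1, i = 0.
Intersections between consecutive envelope lines give the roots: for adjacent envelope indices i < j the intersection is x = (a_i − a_j) / (j − i). Reading off the sorted break points: {2, 5}.
Verification: at each break x_0, at least two indices attain the minimum of min_i(a_i + i · x_0).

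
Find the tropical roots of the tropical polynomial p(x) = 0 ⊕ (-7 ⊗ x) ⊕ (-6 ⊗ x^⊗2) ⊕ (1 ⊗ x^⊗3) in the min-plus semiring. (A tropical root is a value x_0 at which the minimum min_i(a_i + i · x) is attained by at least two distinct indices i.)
Roots: {-7, -1, 7}

Each tropical root is a break point of the lower envelope of the lines y = a_i + i · x (there are 4 lines, with slopes 0, 1, ..., 3). Only the lines that attain the minimum somewhere contribute to roots; other lines are dominated. Here the surviving (envelope) indices are i = 3, i = 2, i = 1, i = 0.
Intersections between consecutive envelope lines give the roots: for adjacent envelope indices i < j the intersection is x = (a_i − a_j) / (j − i). Reading off the sorted break points: {-7, -1, 7}.
Verification: at each break x_0, at least two indices attain the minimum of min_i(a_i + i · x_0).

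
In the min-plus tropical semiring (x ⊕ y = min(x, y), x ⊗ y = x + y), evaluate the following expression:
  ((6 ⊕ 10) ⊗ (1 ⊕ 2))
((6 ⊕ 10) ⊗ (1 ⊕ 2)) = 7

Expand innermost to outermost. Recall ⊕ takes the minimum of its arguments and ⊗ takes their sum. Working out the expression ((6 ⊕ 10) ⊗ (1 ⊕ 2)) gives 7.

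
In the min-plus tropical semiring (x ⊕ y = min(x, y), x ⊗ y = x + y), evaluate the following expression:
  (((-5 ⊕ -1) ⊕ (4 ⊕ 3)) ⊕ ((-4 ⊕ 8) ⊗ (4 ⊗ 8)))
(((-5 ⊕ -1) ⊕ (4 ⊕ 3)) ⊕ ((-4 ⊕ 8) ⊗ (4 ⊗ 8))) = -5

Expand innermost to outermost. Recall ⊕ takes the minimum of its arguments and ⊗ takes their sum. Working out the expression (((-5 ⊕ -1) ⊕ (4 ⊕ 3)) ⊕ ((-4 ⊕ 8) ⊗ (4 ⊗ 8))) gives -5.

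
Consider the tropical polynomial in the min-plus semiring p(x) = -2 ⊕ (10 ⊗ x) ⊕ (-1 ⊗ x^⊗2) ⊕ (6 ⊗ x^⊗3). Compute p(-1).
p(-1) = -3

A tropical monomial a ⊗ x^⊗i evaluates to a + i · x. Evaluating each term at x = -1:
  Term 0 contributes -2 + 0 · -1 = -2
  Term 1 contributes 10 + 1 · -1 = 9
  Term 2 contributes -1 + 2 · -1 = -3
  Term 3 contributes 6 + 3 · -1 = 3
p(-1) = ⊕ of these = min[-2, 9, -3, 3] = -3.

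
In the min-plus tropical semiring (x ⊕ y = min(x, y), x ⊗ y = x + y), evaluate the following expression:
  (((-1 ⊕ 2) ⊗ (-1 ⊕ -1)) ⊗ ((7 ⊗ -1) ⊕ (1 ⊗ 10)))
(((-1 ⊕ 2) ⊗ (-1 ⊕ -1)) ⊗ ((7 ⊗ -1) ⊕ (1 ⊗ 10))) = 4

Expand innermost to outermost. Recall ⊕ takes the minimum of its arguments and ⊗ takes their sum. Working out the expression (((-1 ⊕ 2) ⊗ (-1 ⊕ -1)) ⊗ ((7 ⊗ -1) ⊕ (1 ⊗ 10))) gives 4.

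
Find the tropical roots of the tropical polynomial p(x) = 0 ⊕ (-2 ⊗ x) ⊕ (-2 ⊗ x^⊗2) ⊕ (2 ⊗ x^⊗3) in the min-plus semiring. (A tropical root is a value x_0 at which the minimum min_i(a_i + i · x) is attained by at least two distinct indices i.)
Roots: {-4, 0, 2}

Each tropical root is a break point of the lower envelope of the lines y = a_i + i · x (there are 4 lines, with slopes 0, 1, ..., 3). Only the lines that attain the minimum somewhere contribute to roots; other lines are dominated. Here the surviving (envelope) indices are i = 3, i = 2, i = 1, i = 0.
Intersections between consecutive envelope lines give the roots: for adjacent envelope indices i < j the intersection is x = (a_i − a_j) / (j − i). Reading off the sorted break points: {-4, 0, 2}.
Verification: at each break x_0, at least two indices attain the minimum of min_i(a_i + i · x_0).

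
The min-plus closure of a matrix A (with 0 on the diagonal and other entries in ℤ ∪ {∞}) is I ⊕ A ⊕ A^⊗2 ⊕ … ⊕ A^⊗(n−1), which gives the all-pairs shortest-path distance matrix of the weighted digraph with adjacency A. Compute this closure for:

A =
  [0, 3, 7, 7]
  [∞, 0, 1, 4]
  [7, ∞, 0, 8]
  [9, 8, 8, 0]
Closure =
  [0, 3, 4, 7]
  [8, 0, 1, 4]
  [7, 10, 0, 8]
  [9, 8, 8, 0]

This is the Floyd-Warshall all-pairs shortest-path computation. For each intermediate vertex k = 0, 1, …, 3, update dist[i][j] ← min(dist[i][j], dist[i][k] + dist[k][j]). The final matrix gives, for each (i, j), the minimum total weight of any directed path from i to j (possibly empty when i = j).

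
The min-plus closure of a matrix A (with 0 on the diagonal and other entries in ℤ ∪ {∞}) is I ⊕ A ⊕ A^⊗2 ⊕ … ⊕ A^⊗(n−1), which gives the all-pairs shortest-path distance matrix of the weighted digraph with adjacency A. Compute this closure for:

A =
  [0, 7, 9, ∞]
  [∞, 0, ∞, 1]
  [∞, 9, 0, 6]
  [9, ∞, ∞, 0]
Closure =
  [0, 7, 9, 8]
  [10, 0, 19, 1]
  [15, 9, 0, 6]
  [9, 16, 18, 0]

This is the Floyd-Warshall all-pairs shortest-path computation. For each intermediate vertex k = 0, 1, …, 3, update dist[i][j] ← min(dist[i][j], dist[i][k] + dist[k][j]). The final matrix gives, for each (i, j), the minimum total weight of any directed path from i to j (possibly empty when i = j).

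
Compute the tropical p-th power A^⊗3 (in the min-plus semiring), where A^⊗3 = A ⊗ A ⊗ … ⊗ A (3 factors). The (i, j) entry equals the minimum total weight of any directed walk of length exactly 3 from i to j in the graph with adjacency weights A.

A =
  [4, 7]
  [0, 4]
A^⊗3 =
  [11, 14]
  [7, 11]

Each entry (A^⊗3)_ij equals the minimum over all length-3 walks i = v_0 → v_1 → … → v_3 = j of Σ_t A[v_t][v_{t+1}]. For example, for (i, j) = (0, 1) we minimise over 4 possible intermediate vertex sequences; the minimum is 14, attained along the walk 0 → 1 → 0 → 1.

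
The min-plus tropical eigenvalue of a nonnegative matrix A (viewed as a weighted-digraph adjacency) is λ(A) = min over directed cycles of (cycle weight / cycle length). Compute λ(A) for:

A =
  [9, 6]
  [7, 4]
λ(A) = 4

Enumerate directed cycles and compute their means (weight / length). Sample:
  cycle 0 → 0: weight = 9, length = 1, mean = 9/1 ≈ 9.000
  cycle 1 → 1: weight = 4, length = 1, mean = 4/1 ≈ 4.000
  cycle 0 → 1 → 0: weight = 13, length = 2, mean = 13/2 ≈ 6.500
  cycle 1 → 0 → 1: weight = 13, length = 2, mean = 13/2 ≈ 6.500
Minimum mean = 4.000, attained e.g. along the cycle 1 → 1 with weight 4 and length 1. So λ(A) = 4/1 = 4.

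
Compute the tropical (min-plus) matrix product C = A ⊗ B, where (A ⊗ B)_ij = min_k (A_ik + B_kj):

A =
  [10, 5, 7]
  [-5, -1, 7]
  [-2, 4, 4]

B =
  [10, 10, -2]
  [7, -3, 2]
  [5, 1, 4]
A ⊗ B =
  [12, 2, 7]
  [5, -4, -7]
  [8, 1, -4]

Apply the min-plus product entry-by-entry:
  C[0][0] = min over k of (A[0][0] + B[0][0] = 10 + 10 = 20, A[0][1] + B[1][0] = 5 + 7 = 12, A[0][2] + B[2][0] = 7 + 5 = 12) = 12 (attained at k = 1)
  C[0][1] = min over k of (A[0][0] + B[0][1] = 10 + 10 = 20, A[0][1] + B[1][1] = 5 + -3 = 2, A[0][2] + B[2][1] = 7 + 1 = 8) = 2 (attained at k = 1)
  C[0][2] = min over k of (A[0][0] + B[0][2] = 10 + -2 = 8, A[0][1] + B[1][2] = 5 + 2 = 7, A[0][2] + B[2][2] = 7 + 4 = 11) = 7 (attained at k = 1)
  C[1][0] = min over k of (A[1][0] + B[0][0] = -5 + 10 = 5, A[1][1] + B[1][0] = -1 + 7 = 6, A[1][2] + B[2][0] = 7 + 5 = 12) = 5 (attained at k = 0)
  C[1][1] = min over k of (A[1][0] + B[0][1] = -5 + 10 = 5, A[1][1] + B[1][1] = -1 + -3 = -4, A[1][2] + B[2][1] = 7 + 1 = 8) = -4 (attained at k = 1)
  C[1][2] = min over k of (A[1][0] + B[0][2] = -5 + -2 = -7, A[1][1] + B[1][2] = -1 + 2 = 1, A[1][2] + B[2][2] = 7 + 4 = 11) = -7 (attained at k = 0)
  C[2][0] = min over k of (A[2][0] + B[0][0] = -2 + 10 = 8, A[2][1] + B[1][0] = 4 + 7 = 11, A[2][2] + B[2][0] = 4 + 5 = 9) = 8 (attained at k = 0)
  C[2][1] = min over k of (A[2][0] + B[0][1] = -2 + 10 = 8, A[2][1] + B[1][1] = 4 + -3 = 1, A[2][2] + B[2][1] = 4 + 1 = 5) = 1 (attained at k = 1)
  C[2][2] = min over k of (A[2][0] + B[0][2] = -2 + -2 = -4, A[2][1] + B[1][2] = 4 + 2 = 6, A[2][2] + B[2][2] = 4 + 4 = 8) = -4 (attained at k = 0)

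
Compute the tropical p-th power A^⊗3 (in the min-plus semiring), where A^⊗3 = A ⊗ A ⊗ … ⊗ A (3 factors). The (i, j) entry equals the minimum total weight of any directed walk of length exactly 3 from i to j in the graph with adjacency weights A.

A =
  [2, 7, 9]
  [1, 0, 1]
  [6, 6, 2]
A^⊗3 =
  [6, 7, 8]
  [1, 0, 1]
  [7, 6, 6]

Each entry (A^⊗3)_ij equals the minimum over all length-3 walks i = v_0 → v_1 → … → v_3 = j of Σ_t A[v_t][v_{t+1}]. For example, for (i, j) = (0, 2) we minimise over 9 possible intermediate vertex sequences; the minimum is 8, attained along the walk 0 → 1 → 1 → 2.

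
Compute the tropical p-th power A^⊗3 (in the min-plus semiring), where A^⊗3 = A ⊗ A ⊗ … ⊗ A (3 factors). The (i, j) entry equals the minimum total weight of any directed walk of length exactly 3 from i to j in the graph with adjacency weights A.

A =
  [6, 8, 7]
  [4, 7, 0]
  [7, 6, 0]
A^⊗3 =
  [14, 13, 7]
  [7, 6, 0]
  [7, 6, 0]

Each entry (A^⊗3)_ij equals the minimum over all length-3 walks i = v_0 → v_1 → … → v_3 = j of Σ_t A[v_t][v_{t+1}]. For example, for (i, j) = (0, 2) we minimise over 9 possible intermediate vertex sequences; the minimum is 7, attained along the walk 0 → 2 → 2 → 2.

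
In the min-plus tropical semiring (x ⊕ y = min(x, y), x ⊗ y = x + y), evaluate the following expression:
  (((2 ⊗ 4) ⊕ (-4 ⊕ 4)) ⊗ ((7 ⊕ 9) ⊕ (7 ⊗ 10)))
(((2 ⊗ 4) ⊕ (-4 ⊕ 4)) ⊗ ((7 ⊕ 9) ⊕ (7 ⊗ 10))) = 3

Expand innermost to outermost. Recall ⊕ takes the minimum of its arguments and ⊗ takes their sum. Working out the expression (((2 ⊗ 4) ⊕ (-4 ⊕ 4)) ⊗ ((7 ⊕ 9) ⊕ (7 ⊗ 10))) gives 3.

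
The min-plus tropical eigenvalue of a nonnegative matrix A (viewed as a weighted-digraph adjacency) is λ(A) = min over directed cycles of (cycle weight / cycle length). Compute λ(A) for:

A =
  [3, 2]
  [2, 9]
λ(A) = 2

Enumerate directed cycles and compute their means (weight / length). Sample:
  cycle 0 → 0: weight = 3, length = 1, mean = 3/1 ≈ 3.000
  cycle 1 → 1: weight = 9, length = 1, mean = 9/1 ≈ 9.000
  cycle 0 → 1 → 0: weight = 4, length = 2, mean = 4/2 ≈ 2.000
  cycle 1 → 0 → 1: weight = 4, length = 2, mean = 4/2 ≈ 2.000
Minimum mean = 2.000, attained e.g. along the cycle 0 → 1 → 0 with weight 4 and length 2. So λ(A) = 4/2 = 2.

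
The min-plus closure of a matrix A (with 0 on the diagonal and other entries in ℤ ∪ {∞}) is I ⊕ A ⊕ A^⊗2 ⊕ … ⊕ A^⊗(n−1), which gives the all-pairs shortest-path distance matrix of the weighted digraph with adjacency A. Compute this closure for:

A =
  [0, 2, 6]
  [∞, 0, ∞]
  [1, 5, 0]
Closure =
  [0, 2, 6]
  [∞, 0, ∞]
  [1, 3, 0]

This is the Floyd-Warshall all-pairs shortest-path computation. For each intermediate vertex k = 0, 1, …, 2, update dist[i][j] ← min(dist[i][j], dist[i][k] + dist[k][j]). The final matrix gives, for each (i, j), the minimum total weight of any directed path from i to j (possibly empty when i = j).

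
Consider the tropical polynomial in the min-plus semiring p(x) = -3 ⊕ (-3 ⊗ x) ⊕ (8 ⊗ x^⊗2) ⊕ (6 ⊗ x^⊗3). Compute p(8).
p(8) = -3

A tropical monomial a ⊗ x^⊗i evaluates to a + i · x. Evaluating each term at x = 8:
  Term 0 contributes -3 + 0 · 8 = -3
  Term 1 contributes -3 + 1 · 8 = 5
  Term 2 contributes 8 + 2 · 8 = 24
  Term 3 contributes 6 + 3 · 8 = 30
p(8) = ⊕ of these = min[-3, 5, 24, 30] = -3.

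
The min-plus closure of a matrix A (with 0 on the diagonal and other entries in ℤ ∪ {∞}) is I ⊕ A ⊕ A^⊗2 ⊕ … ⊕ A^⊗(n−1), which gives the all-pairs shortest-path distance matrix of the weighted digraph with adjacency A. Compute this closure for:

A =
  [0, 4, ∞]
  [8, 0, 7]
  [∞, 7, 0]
Closure =
  [0, 4, 11]
  [8, 0, 7]
  [15, 7, 0]

This is the Floyd-Warshall all-pairs shortest-path computation. For each intermediate vertex k = 0, 1, …, 2, update dist[i][j] ← min(dist[i][j], dist[i][k] + dist[k][j]). The final matrix gives, for each (i, j), the minimum total weight of any directed path from i to j (possibly empty when i = j).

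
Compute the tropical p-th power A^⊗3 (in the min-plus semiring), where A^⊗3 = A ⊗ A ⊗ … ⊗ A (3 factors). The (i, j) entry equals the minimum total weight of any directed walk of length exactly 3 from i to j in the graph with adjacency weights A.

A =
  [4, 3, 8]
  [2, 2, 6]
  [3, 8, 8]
A^⊗3 =
  [7, 7, 11]
  [6, 6, 10]
  [8, 8, 12]

Each entry (A^⊗3)_ij equals the minimum over all length-3 walks i = v_0 → v_1 → … → v_3 = j of Σ_t A[v_t][v_{t+1}]. For example, for (i, j) = (0, 2) we minimise over 9 possible intermediate vertex sequences; the minimum is 11, attained along the walk 0 → 1 → 1 → 2.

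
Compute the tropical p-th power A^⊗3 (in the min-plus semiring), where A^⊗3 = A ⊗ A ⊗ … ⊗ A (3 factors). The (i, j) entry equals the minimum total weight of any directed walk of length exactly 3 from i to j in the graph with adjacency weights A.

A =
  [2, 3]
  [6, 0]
A^⊗3 =
  [6, 3]
  [6, 0]

Each entry (A^⊗3)_ij equals the minimum over all length-3 walks i = v_0 → v_1 → … → v_3 = j of Σ_t A[v_t][v_{t+1}]. For example, for (i, j) = (0, 1) we minimise over 4 possible intermediate vertex sequences; the minimum is 3, attained along the walk 0 → 1 → 1 → 1.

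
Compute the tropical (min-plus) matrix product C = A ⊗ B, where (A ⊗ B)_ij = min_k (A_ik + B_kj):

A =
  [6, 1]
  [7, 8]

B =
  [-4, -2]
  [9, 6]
A ⊗ B =
  [2, 4]
  [3, 5]

Apply the min-plus product entry-by-entry:
  C[0][0] = min over k of (A[0][0] + B[0][0] = 6 + -4 = 2, A[0][1] + B[1][0] = 1 + 9 = 10) = 2 (attained at k = 0)
  C[0][1] = min over k of (A[0][0] + B[0][1] = 6 + -2 = 4, A[0][1] + B[1][1] = 1 + 6 = 7) = 4 (attained at k = 0)
  C[1][0] = min over k of (A[1][0] + B[0][0] = 7 + -4 = 3, A[1][1] + B[1][0] = 8 + 9 = 17) = 3 (attained at k = 0)
  C[1][1] = min over k of (A[1][0] + B[0][1] = 7 + -2 = 5, A[1][1] + B[1][1] = 8 + 6 = 14) = 5 (attained at k = 0)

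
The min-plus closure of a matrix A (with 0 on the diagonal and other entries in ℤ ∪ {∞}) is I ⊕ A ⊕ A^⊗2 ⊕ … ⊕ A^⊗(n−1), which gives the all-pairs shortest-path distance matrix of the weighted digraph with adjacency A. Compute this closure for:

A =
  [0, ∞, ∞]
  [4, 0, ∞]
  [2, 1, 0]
Closure =
  [0, ∞, ∞]
  [4, 0, ∞]
  [2, 1, 0]

This is the Floyd-Warshall all-pairs shortest-path computation. For each intermediate vertex k = 0, 1, …, 2, update dist[i][j] ← min(dist[i][j], dist[i][k] + dist[k][j]). The final matrix gives, for each (i, j), the minimum total weight of any directed path from i to j (possibly empty when i = j).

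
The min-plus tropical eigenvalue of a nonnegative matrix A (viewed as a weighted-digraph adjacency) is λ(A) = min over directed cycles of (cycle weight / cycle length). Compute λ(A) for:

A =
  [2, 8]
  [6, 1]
λ(A) = 1

Enumerate directed cycles and compute their means (weight / length). Sample:
  cycle 0 → 0: weight = 2, length = 1, mean = 2/1 ≈ 2.000
  cycle 1 → 1: weight = 1, length = 1, mean = 1/1 ≈ 1.000
  cycle 0 → 1 → 0: weight = 14, length = 2, mean = 14/2 ≈ 7.000
  cycle 1 → 0 → 1: weight = 14, length = 2, mean = 14/2 ≈ 7.000
Minimum mean = 1.000, attained e.g. along the cycle 1 → 1 with weight 1 and length 1. So λ(A) = 1/1 = 1.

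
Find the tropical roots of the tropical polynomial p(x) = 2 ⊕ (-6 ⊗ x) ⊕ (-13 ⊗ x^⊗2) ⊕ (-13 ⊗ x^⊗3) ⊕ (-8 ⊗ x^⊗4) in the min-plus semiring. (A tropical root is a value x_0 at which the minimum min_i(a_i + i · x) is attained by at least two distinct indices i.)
Roots: {-5, 0, 7, 8}

Each tropical root is a break point of the lower envelope of the lines y = a_i + i · x (there are 5 lines, with slopes 0, 1, ..., 4). Only the lines that attain the minimum somewhere contribute to roots; other lines are dominated. Here the surviving (envelope) indices are i = 4, i = 3, i = 2, i = 1, i = 0.
Intersections between consecutive envelope lines give the roots: for adjacent envelope indices i < j the intersection is x = (a_i − a_j) / (j − i). Reading off the sorted break points: {-5, 0, 7, 8}.
Verification: at each break x_0, at least two indices attain the minimum of min_i(a_i + i · x_0).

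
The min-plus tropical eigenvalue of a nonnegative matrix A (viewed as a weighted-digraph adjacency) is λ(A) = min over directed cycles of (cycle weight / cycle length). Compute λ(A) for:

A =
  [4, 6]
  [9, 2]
λ(A) = 2

Enumerate directed cycles and compute their means (weight / length). Sample:
  cycle 0 → 0: weight = 4, length = 1, mean = 4/1 ≈ 4.000
  cycle 1 → 1: weight = 2, length = 1, mean = 2/1 ≈ 2.000
  cycle 0 → 1 → 0: weight = 15, length = 2, mean = 15/2 ≈ 7.500
  cycle 1 → 0 → 1: weight = 15, length = 2, mean = 15/2 ≈ 7.500
Minimum mean = 2.000, attained e.g. along the cycle 1 → 1 with weight 2 and length 1. So λ(A) = 2/1 = 2.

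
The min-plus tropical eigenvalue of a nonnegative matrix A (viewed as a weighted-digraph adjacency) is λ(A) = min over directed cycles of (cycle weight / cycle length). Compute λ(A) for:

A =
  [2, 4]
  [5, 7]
λ(A) = 2

Enumerate directed cycles and compute their means (weight / length). Sample:
  cycle 0 → 0: weight = 2, length = 1, mean = 2/1 ≈ 2.000
  cycle 1 → 1: weight = 7, length = 1, mean = 7/1 ≈ 7.000
  cycle 0 → 1 → 0: weight = 9, length = 2, mean = 9/2 ≈ 4.500
  cycle 1 → 0 → 1: weight = 9, length = 2, mean = 9/2 ≈ 4.500
Minimum mean = 2.000, attained e.g. along the cycle 0 → 0 with weight 2 and length 1. So λ(A) = 2/1 = 2.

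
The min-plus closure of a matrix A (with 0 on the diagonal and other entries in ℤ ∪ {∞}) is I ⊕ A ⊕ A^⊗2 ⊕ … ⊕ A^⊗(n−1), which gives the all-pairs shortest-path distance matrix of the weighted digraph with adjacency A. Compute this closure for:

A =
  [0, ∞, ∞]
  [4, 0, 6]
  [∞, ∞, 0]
Closure =
  [0, ∞, ∞]
  [4, 0, 6]
  [∞, ∞, 0]

This is the Floyd-Warshall all-pairs shortest-path computation. For each intermediate vertex k = 0, 1, …, 2, update dist[i][j] ← min(dist[i][j], dist[i][k] + dist[k][j]). The final matrix gives, for each (i, j), the minimum total weight of any directed path from i to j (possibly empty when i = j).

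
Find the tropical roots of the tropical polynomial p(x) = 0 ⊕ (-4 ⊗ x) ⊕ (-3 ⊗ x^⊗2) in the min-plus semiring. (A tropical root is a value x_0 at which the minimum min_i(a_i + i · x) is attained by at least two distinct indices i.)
Roots: {-1, 4}

Each tropical root is a break point of the lower envelope of the lines y = a_i + i · x (there are 3 lines, with slopes 0, 1, ..., 2). Only the lines that attain the minimum somewhere contribute to roots; other lines are dominated. Here the surviving (envelope) indices are i = 2, i = 1, i = 0.
Intersections between consecutive envelope lines give the roots: for adjacent envelope indices i < j the intersection is x = (a_i − a_j) / (j − i). Reading off the sorted break points: {-1, 4}.
Verification: at each break x_0, at least two indices attain the minimum of min_i(a_i + i · x_0).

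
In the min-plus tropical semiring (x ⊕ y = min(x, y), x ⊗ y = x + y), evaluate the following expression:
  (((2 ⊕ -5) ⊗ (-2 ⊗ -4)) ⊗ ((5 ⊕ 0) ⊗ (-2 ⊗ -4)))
(((2 ⊕ -5) ⊗ (-2 ⊗ -4)) ⊗ ((5 ⊕ 0) ⊗ (-2 ⊗ -4))) = -17

Expand innermost to outermost. Recall ⊕ takes the minimum of its arguments and ⊗ takes their sum. Working out the expression (((2 ⊕ -5) ⊗ (-2 ⊗ -4)) ⊗ ((5 ⊕ 0) ⊗ (-2 ⊗ -4))) gives -17.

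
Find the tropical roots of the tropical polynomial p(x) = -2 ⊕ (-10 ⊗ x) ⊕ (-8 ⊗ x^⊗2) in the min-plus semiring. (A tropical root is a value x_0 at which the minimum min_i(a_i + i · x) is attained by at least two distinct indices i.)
Roots: {-2, 8}

Each tropical root is a break point of the lower envelope of the lines y = a_i + i · x (there are 3 lines, with slopes 0, 1, ..., 2). Only the lines that attain the minimum somewhere contribute to roots; other lines are dominated. Here the surviving (envelope) indices are i = 2, i = 1, i = 0.
Intersections between consecutive envelope lines give the roots: for adjacent envelope indices i < j the intersection is x = (a_i − a_j) / (j − i). Reading off the sorted break points: {-2, 8}.
Verification: at each break x_0, at least two indices attain the minimum of min_i(a_i + i · x_0).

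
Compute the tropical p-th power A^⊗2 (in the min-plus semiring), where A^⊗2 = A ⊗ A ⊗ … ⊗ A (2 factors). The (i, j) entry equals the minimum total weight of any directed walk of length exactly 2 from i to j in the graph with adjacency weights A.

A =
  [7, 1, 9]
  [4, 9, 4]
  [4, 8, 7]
A^⊗2 =
  [5, 8, 5]
  [8, 5, 11]
  [11, 5, 12]

Each entry (A^⊗2)_ij equals the minimum over all length-2 walks i = v_0 → v_1 → … → v_2 = j of Σ_t A[v_t][v_{t+1}]. For example, for (i, j) = (0, 2) we minimise over 3 possible intermediate vertex sequences; the minimum is 5, attained along the walk 0 → 1 → 2.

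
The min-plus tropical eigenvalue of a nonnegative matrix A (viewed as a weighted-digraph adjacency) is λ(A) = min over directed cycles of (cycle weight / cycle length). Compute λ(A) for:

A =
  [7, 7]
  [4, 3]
λ(A) = 3

Enumerate directed cycles and compute their means (weight / length). Sample:
  cycle 0 → 0: weight = 7, length = 1, mean = 7/1 ≈ 7.000
  cycle 1 → 1: weight = 3, length = 1, mean = 3/1 ≈ 3.000
  cycle 0 → 1 → 0: weight = 11, length = 2, mean = 11/2 ≈ 5.500
  cycle 1 → 0 → 1: weight = 11, length = 2, mean = 11/2 ≈ 5.500
Minimum mean = 3.000, attained e.g. along the cycle 1 → 1 with weight 3 and length 1. So λ(A) = 3/1 = 3.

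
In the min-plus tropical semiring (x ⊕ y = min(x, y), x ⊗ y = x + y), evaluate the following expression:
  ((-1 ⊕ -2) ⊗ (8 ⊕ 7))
((-1 ⊕ -2) ⊗ (8 ⊕ 7)) = 5

Expand innermost to outermost. Recall ⊕ takes the minimum of its arguments and ⊗ takes their sum. Working out the expression ((-1 ⊕ -2) ⊗ (8 ⊕ 7)) gives 5.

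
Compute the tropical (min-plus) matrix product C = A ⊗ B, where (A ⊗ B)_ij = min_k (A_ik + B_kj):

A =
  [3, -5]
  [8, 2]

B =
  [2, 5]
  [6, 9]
A ⊗ B =
  [1, 4]
  [8, 11]

Apply the min-plus product entry-by-entry:
  C[0][0] = min over k of (A[0][0] + B[0][0] = 3 + 2 = 5, A[0][1] + B[1][0] = -5 + 6 = 1) = 1 (attained at k = 1)
  C[0][1] = min over k of (A[0][0] + B[0][1] = 3 + 5 = 8, A[0][1] + B[1][1] = -5 + 9 = 4) = 4 (attained at k = 1)
  C[1][0] = min over k of (A[1][0] + B[0][0] = 8 + 2 = 10, A[1][1] + B[1][0] = 2 + 6 = 8) = 8 (attained at k = 1)
  C[1][1] = min over k of (A[1][0] + B[0][1] = 8 + 5 = 13, A[1][1] + B[1][1] = 2 + 9 = 11) = 11 (attained at k = 1)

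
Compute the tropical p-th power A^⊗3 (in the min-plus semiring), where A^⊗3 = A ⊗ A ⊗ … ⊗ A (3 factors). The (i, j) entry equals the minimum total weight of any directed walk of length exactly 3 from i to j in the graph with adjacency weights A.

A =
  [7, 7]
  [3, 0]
A^⊗3 =
  [10, 7]
  [3, 0]

Each entry (A^⊗3)_ij equals the minimum over all length-3 walks i = v_0 → v_1 → … → v_3 = j of Σ_t A[v_t][v_{t+1}]. For example, for (i, j) = (0, 1) we minimise over 4 possible intermediate vertex sequences; the minimum is 7, attained along the walk 0 → 1 → 1 → 1.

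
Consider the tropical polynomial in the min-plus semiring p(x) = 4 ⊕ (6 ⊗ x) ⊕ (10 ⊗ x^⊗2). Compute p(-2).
p(-2) = 4

A tropical monomial a ⊗ x^⊗i evaluates to a + i · x. Evaluating each term at x = -2:
  Term 0 contributes 4 + 0 · -2 = 4
  Term 1 contributes 6 + 1 · -2 = 4
  Term 2 contributes 10 + 2 · -2 = 6
p(-2) = ⊕ of these = min[4, 4, 6] = 4.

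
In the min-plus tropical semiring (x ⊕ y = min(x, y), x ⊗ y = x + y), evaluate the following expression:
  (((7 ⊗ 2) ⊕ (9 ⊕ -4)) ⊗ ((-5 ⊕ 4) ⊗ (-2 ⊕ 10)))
(((7 ⊗ 2) ⊕ (9 ⊕ -4)) ⊗ ((-5 ⊕ 4) ⊗ (-2 ⊕ 10))) = -11

Expand innermost to outermost. Recall ⊕ takes the minimum of its arguments and ⊗ takes their sum. Working out the expression (((7 ⊗ 2) ⊕ (9 ⊕ -4)) ⊗ ((-5 ⊕ 4) ⊗ (-2 ⊕ 10))) gives -11.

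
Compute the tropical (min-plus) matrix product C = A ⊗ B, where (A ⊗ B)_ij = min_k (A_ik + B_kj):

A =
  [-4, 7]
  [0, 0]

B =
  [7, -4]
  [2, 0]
A ⊗ B =
  [3, -8]
  [2, -4]

Apply the min-plus product entry-by-entry:
  C[0][0] = min over k of (A[0][0] + B[0][0] = -4 + 7 = 3, A[0][1] + B[1][0] = 7 + 2 = 9) = 3 (attained at k = 0)
  C[0][1] = min over k of (A[0][0] + B[0][1] = -4 + -4 = -8, A[0][1] + B[1][1] = 7 + 0 = 7) = -8 (attained at k = 0)
  C[1][0] = min over k of (A[1][0] + B[0][0] = 0 + 7 = 7, A[1][1] + B[1][0] = 0 + 2 = 2) = 2 (attained at k = 1)
  C[1][1] = min over k of (A[1][0] + B[0][1] = 0 + -4 = -4, A[1][1] + B[1][1] = 0 + 0 = 0) = -4 (attained at k = 0)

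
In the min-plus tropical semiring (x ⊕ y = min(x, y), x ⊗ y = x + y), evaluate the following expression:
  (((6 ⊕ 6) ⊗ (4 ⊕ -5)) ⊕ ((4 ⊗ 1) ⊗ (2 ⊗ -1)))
(((6 ⊕ 6) ⊗ (4 ⊕ -5)) ⊕ ((4 ⊗ 1) ⊗ (2 ⊗ -1))) = 1

Expand innermost to outermost. Recall ⊕ takes the minimum of its arguments and ⊗ takes their sum. Working out the expression (((6 ⊕ 6) ⊗ (4 ⊕ -5)) ⊕ ((4 ⊗ 1) ⊗ (2 ⊗ -1))) gives 1.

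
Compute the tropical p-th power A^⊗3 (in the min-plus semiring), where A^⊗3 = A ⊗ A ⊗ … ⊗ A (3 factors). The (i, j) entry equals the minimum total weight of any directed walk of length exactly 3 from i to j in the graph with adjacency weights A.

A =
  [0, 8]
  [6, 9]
A^⊗3 =
  [0, 8]
  [6, 14]

Each entry (A^⊗3)_ij equals the minimum over all length-3 walks i = v_0 → v_1 → … → v_3 = j of Σ_t A[v_t][v_{t+1}]. For example, for (i, j) = (0, 1) we minimise over 4 possible intermediate vertex sequences; the minimum is 8, attained along the walk 0 → 0 → 0 → 1.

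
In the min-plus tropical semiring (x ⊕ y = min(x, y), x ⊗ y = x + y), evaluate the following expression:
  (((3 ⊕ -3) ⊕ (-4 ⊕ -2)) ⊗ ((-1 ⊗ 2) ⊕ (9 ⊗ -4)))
(((3 ⊕ -3) ⊕ (-4 ⊕ -2)) ⊗ ((-1 ⊗ 2) ⊕ (9 ⊗ -4))) = -3

Expand innermost to outermost. Recall ⊕ takes the minimum of its arguments and ⊗ takes their sum. Working out the expression (((3 ⊕ -3) ⊕ (-4 ⊕ -2)) ⊗ ((-1 ⊗ 2) ⊕ (9 ⊗ -4))) gives -3.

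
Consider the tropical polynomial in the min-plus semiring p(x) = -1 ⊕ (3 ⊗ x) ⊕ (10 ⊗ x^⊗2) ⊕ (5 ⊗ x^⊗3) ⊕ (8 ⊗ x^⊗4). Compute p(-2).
p(-2) = -1

A tropical monomial a ⊗ x^⊗i evaluates to a + i · x. Evaluating each term at x = -2:
  Term 0 contributes -1 + 0 · -2 = -1
  Term 1 contributes 3 + 1 · -2 = 1
  Term 2 contributes 10 + 2 · -2 = 6
  Term 3 contributes 5 + 3 · -2 = -1
  Term 4 contributes 8 + 4 · -2 = 0
p(-2) = ⊕ of these = min[-1, 1, 6, -1, 0] = -1.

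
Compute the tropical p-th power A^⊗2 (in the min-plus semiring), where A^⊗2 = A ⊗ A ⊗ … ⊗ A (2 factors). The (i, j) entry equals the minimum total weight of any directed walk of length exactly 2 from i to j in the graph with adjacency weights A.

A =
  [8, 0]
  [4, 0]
A^⊗2 =
  [4, 0]
  [4, 0]

Each entry (A^⊗2)_ij equals the minimum over all length-2 walks i = v_0 → v_1 → … → v_2 = j of Σ_t A[v_t][v_{t+1}]. For example, for (i, j) = (0, 1) we minimise over 2 possible intermediate vertex sequences; the minimum is 0, attained along the walk 0 → 1 → 1.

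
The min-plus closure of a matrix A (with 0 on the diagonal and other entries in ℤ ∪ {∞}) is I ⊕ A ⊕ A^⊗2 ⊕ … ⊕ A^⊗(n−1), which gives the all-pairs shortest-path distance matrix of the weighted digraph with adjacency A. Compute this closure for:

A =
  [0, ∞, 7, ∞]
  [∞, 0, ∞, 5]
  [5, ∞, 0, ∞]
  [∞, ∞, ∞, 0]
Closure =
  [0, ∞, 7, ∞]
  [∞, 0, ∞, 5]
  [5, ∞, 0, ∞]
  [∞, ∞, ∞, 0]

This is the Floyd-Warshall all-pairs shortest-path computation. For each intermediate vertex k = 0, 1, …, 3, update dist[i][j] ← min(dist[i][j], dist[i][k] + dist[k][j]). The final matrix gives, for each (i, j), the minimum total weight of any directed path from i to j (possibly empty when i = j).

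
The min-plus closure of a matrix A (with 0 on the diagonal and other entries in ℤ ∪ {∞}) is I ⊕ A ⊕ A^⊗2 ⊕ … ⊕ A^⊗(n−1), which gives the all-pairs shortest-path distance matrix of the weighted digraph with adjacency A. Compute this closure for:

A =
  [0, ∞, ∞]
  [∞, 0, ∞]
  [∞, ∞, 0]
Closure =
  [0, ∞, ∞]
  [∞, 0, ∞]
  [∞, ∞, 0]

This is the Floyd-Warshall all-pairs shortest-path computation. For each intermediate vertex k = 0, 1, …, 2, update dist[i][j] ← min(dist[i][j], dist[i][k] + dist[k][j]). The final matrix gives, for each (i, j), the minimum total weight of any directed path from i to j (possibly empty when i = j).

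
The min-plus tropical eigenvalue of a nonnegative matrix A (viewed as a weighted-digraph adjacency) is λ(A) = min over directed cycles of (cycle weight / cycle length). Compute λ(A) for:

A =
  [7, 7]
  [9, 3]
λ(A) = 3

Enumerate directed cycles and compute their means (weight / length). Sample:
  cycle 0 → 0: weight = 7, length = 1, mean = 7/1 ≈ 7.000
  cycle 1 → 1: weight = 3, length = 1, mean = 3/1 ≈ 3.000
  cycle 0 → 1 → 0: weight = 16, length = 2, mean = 16/2 ≈ 8.000
  cycle 1 → 0 → 1: weight = 16, length = 2, mean = 16/2 ≈ 8.000
Minimum mean = 3.000, attained e.g. along the cycle 1 → 1 with weight 3 and length 1. So λ(A) = 3/1 = 3.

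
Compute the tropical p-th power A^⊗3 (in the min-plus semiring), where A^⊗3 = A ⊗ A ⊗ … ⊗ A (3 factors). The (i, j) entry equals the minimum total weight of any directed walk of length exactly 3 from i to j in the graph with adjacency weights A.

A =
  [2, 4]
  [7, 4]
A^⊗3 =
  [6, 8]
  [11, 12]

Each entry (A^⊗3)_ij equals the minimum over all length-3 walks i = v_0 → v_1 → … → v_3 = j of Σ_t A[v_t][v_{t+1}]. For example, for (i, j) = (0, 1) we minimise over 4 possible intermediate vertex sequences; the minimum is 8, attained along the walk 0 → 0 → 0 → 1.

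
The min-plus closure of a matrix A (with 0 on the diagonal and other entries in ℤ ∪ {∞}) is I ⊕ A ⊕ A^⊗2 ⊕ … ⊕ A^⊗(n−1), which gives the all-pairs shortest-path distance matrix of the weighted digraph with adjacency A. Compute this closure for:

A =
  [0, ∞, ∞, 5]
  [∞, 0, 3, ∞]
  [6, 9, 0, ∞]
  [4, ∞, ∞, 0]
Closure =
  [0, ∞, ∞, 5]
  [9, 0, 3, 14]
  [6, 9, 0, 11]
  [4, ∞, ∞, 0]

This is the Floyd-Warshall all-pairs shortest-path computation. For each intermediate vertex k = 0, 1, …, 3, update dist[i][j] ← min(dist[i][j], dist[i][k] + dist[k][j]). The final matrix gives, for each (i, j), the minimum total weight of any directed path from i to j (possibly empty when i = j).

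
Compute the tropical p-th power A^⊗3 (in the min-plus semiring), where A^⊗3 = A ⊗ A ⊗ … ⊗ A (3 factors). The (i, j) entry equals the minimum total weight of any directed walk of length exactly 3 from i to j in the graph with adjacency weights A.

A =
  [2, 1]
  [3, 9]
A^⊗3 =
  [6, 5]
  [7, 6]

Each entry (A^⊗3)_ij equals the minimum over all length-3 walks i = v_0 → v_1 → … → v_3 = j of Σ_t A[v_t][v_{t+1}]. For example, for (i, j) = (0, 1) we minimise over 4 possible intermediate vertex sequences; the minimum is 5, attained along the walk 0 → 0 → 0 → 1.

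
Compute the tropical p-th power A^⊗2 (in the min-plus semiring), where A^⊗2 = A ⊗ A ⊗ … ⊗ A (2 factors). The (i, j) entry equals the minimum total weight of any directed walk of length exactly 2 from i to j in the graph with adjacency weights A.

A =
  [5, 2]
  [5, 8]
A^⊗2 =
  [7, 7]
  [10, 7]

Each entry (A^⊗2)_ij equals the minimum over all length-2 walks i = v_0 → v_1 → … → v_2 = j of Σ_t A[v_t][v_{t+1}]. For example, for (i, j) = (0, 1) we minimise over 2 possible intermediate vertex sequences; the minimum is 7, attained along the walk 0 → 0 → 1.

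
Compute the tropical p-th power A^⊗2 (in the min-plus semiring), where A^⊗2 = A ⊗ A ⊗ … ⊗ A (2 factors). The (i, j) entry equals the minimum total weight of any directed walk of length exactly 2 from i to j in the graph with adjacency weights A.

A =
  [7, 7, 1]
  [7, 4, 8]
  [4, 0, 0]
A^⊗2 =
  [5, 1, 1]
  [11, 8, 8]
  [4, 0, 0]

Each entry (A^⊗2)_ij equals the minimum over all length-2 walks i = v_0 → v_1 → … → v_2 = j of Σ_t A[v_t][v_{t+1}]. For example, for (i, j) = (0, 2) we minimise over 3 possible intermediate vertex sequences; the minimum is 1, attained along the walk 0 → 2 → 2.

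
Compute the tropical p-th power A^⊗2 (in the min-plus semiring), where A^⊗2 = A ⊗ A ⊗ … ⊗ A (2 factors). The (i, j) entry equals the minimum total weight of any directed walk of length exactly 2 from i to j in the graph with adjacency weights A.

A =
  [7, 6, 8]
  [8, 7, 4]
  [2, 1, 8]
A^⊗2 =
  [10, 9, 10]
  [6, 5, 11]
  [9, 8, 5]

Each entry (A^⊗2)_ij equals the minimum over all length-2 walks i = v_0 → v_1 → … → v_2 = j of Σ_t A[v_t][v_{t+1}]. For example, for (i, j) = (0, 2) we minimise over 3 possible intermediate vertex sequences; the minimum is 10, attained along the walk 0 → 1 → 2.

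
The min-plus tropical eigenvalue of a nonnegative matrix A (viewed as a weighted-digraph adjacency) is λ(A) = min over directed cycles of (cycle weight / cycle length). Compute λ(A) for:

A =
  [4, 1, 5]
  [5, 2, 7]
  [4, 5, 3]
λ(A) = 2

Enumerate directed cycles and compute their means (weight / length). Sample:
  cycle 0 → 0: weight = 4, length = 1, mean = 4/1 ≈ 4.000
  cycle 1 → 1: weight = 2, length = 1, mean = 2/1 ≈ 2.000
  cycle 2 → 2: weight = 3, length = 1, mean = 3/1 ≈ 3.000
  cycle 0 → 1 → 0: weight = 6, length = 2, mean = 6/2 ≈ 3.000
  cycle 0 → 2 → 0: weight = 9, length = 2, mean = 9/2 ≈ 4.500
  cycle 1 → 0 → 1: weight = 6, length = 2, mean = 6/2 ≈ 3.000
Minimum mean = 2.000, attained e.g. along the cycle 1 → 1 with weight 2 and length 1. So λ(A) = 2/1 = 2.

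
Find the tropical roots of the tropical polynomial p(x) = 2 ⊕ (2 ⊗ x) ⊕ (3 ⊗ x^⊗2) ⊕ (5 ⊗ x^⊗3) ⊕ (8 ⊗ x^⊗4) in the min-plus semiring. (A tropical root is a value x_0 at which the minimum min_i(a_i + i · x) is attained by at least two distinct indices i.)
Roots: {-3, -2, -1, 0}

Each tropical root is a break point of the lower envelope of the lines y = a_i + i · x (there are 5 lines, with slopes 0, 1, ..., 4). Only the lines that attain the minimum somewhere contribute to roots; other lines are dominated. Here the surviving (envelope) indices are i = 4, i = 3, i = 2, i = 1, i = 0.
Intersections between consecutive envelope lines give the roots: for adjacent envelope indices i < j the intersection is x = (a_i − a_j) / (j − i). Reading off the sorted break points: {-3, -2, -1, 0}.
Verification: at each break x_0, at least two indices attain the minimum of min_i(a_i + i · x_0).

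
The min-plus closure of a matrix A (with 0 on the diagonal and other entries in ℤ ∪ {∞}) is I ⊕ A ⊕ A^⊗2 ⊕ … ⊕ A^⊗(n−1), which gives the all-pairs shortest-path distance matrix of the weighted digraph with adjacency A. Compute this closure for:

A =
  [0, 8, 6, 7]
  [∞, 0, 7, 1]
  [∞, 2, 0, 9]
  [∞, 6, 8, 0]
Closure =
  [0, 8, 6, 7]
  [∞, 0, 7, 1]
  [∞, 2, 0, 3]
  [∞, 6, 8, 0]

This is the Floyd-Warshall all-pairs shortest-path computation. For each intermediate vertex k = 0, 1, …, 3, update dist[i][j] ← min(dist[i][j], dist[i][k] + dist[k][j]). The final matrix gives, for each (i, j), the minimum total weight of any directed path from i to j (possibly empty when i = j).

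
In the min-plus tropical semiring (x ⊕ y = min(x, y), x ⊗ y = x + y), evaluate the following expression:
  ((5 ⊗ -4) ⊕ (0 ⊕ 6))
((5 ⊗ -4) ⊕ (0 ⊕ 6)) = 0

Expand innermost to outermost. Recall ⊕ takes the minimum of its arguments and ⊗ takes their sum. Working out the expression ((5 ⊗ -4) ⊕ (0 ⊕ 6)) gives 0.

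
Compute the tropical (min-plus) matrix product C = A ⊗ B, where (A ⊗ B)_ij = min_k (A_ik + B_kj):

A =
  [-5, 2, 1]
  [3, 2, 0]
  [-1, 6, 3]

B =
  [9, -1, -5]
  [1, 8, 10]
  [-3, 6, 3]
A ⊗ B =
  [-2, -6, -10]
  [-3, 2, -2]
  [0, -2, -6]

Apply the min-plus product entry-by-entry:
  C[0][0] = min over k of (A[0][0] + B[0][0] = -5 + 9 = 4, A[0][1] + B[1][0] = 2 + 1 = 3, A[0][2] + B[2][0] = 1 + -3 = -2) = -2 (attained at k = 2)
  C[0][1] = min over k of (A[0][0] + B[0][1] = -5 + -1 = -6, A[0][1] + B[1][1] = 2 + 8 = 10, A[0][2] + B[2][1] = 1 + 6 = 7) = -6 (attained at k = 0)
  C[0][2] = min over k of (A[0][0] + B[0][2] = -5 + -5 = -10, A[0][1] + B[1][2] = 2 + 10 = 12, A[0][2] + B[2][2] = 1 + 3 = 4) = -10 (attained at k = 0)
  C[1][0] = min over k of (A[1][0] + B[0][0] = 3 + 9 = 12, A[1][1] + B[1][0] = 2 + 1 = 3, A[1][2] + B[2][0] = 0 + -3 = -3) = -3 (attained at k = 2)
  C[1][1] = min over k of (A[1][0] + B[0][1] = 3 + -1 = 2, A[1][1] + B[1][1] = 2 + 8 = 10, A[1][2] + B[2][1] = 0 + 6 = 6) = 2 (attained at k = 0)
  C[1][2] = min over k of (A[1][0] + B[0][2] = 3 + -5 = -2, A[1][1] + B[1][2] = 2 + 10 = 12, A[1][2] + B[2][2] = 0 + 3 = 3) = -2 (attained at k = 0)
  C[2][0] = min over k of (A[2][0] + B[0][0] = -1 + 9 = 8, A[2][1] + B[1][0] = 6 + 1 = 7, A[2][2] + B[2][0] = 3 + -3 = 0) = 0 (attained at k = 2)
  C[2][1] = min over k of (A[2][0] + B[0][1] = -1 + -1 = -2, A[2][1] + B[1][1] = 6 + 8 = 14, A[2][2] + B[2][1] = 3 + 6 = 9) = -2 (attained at k = 0)
  C[2][2] = min over k of (A[2][0] + B[0][2] = -1 + -5 = -6, A[2][1] + B[1][2] = 6 + 10 = 16, A[2][2] + B[2][2] = 3 + 3 = 6) = -6 (attained at k = 0)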